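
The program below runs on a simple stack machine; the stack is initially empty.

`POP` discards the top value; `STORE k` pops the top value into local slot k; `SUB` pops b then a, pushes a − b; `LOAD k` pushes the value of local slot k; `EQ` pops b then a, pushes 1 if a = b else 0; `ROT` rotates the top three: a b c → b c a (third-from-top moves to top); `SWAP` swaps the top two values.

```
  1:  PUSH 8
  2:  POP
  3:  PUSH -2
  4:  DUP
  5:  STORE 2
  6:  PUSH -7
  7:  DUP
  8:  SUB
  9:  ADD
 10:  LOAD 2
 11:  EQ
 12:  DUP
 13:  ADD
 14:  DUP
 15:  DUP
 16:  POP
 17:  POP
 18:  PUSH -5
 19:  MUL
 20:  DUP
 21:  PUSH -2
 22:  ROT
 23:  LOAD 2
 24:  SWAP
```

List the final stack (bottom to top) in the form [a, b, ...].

[-10, -2, -2, -10]

PUSH 8  → [8]
POP     → []
PUSH -2 → [-2]
DUP     → [-2, -2]
STORE 2 → [-2]
PUSH -7 → [-2, -7]
DUP     → [-2, -7, -7]
SUB     → [-2, 0]
ADD     → [-2]
LOAD 2  → [-2, -2]
EQ      → [1]
DUP     → [1, 1]
ADD     → [2]
DUP     → [2, 2]
DUP     → [2, 2, 2]
POP     → [2, 2]
POP     → [2]
PUSH -5 → [2, -5]
MUL     → [-10]
DUP     → [-10, -10]
PUSH -2 → [-10, -10, -2]
ROT     → [-10, -2, -10]
LOAD 2  → [-10, -2, -10, -2]
SWAP    → [-10, -2, -2, -10]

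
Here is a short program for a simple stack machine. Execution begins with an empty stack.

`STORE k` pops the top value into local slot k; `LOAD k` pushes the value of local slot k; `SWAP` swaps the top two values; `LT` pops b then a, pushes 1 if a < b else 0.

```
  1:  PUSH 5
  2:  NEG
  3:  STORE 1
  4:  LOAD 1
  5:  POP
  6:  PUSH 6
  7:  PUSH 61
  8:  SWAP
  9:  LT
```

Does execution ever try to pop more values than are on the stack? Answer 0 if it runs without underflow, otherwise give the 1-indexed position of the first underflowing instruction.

0

PUSH 5  -> [5]
NEG     -> [-5]
STORE 1 -> []
LOAD 1  -> [-5]
POP     -> []
PUSH 6  -> [6]
PUSH 61 -> [6, 61]
SWAP    -> [61, 6]
LT      -> [0]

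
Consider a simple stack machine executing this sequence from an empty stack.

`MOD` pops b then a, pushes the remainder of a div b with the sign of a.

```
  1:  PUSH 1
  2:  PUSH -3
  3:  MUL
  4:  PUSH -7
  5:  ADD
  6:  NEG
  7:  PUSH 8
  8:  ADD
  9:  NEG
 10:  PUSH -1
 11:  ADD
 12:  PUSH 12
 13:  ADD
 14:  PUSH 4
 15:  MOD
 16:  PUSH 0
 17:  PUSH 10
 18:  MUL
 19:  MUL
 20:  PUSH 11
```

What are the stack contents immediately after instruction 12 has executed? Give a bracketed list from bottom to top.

[-19, 12]

PUSH 1  -> 1
PUSH -3 -> 1 -3
MUL     -> -3
PUSH -7 -> -3 -7
ADD     -> -10
NEG     -> 10
PUSH 8  -> 10 8
ADD     -> 18
NEG     -> -18
PUSH -1 -> -18 -1
ADD     -> -19
PUSH 12 -> -19 12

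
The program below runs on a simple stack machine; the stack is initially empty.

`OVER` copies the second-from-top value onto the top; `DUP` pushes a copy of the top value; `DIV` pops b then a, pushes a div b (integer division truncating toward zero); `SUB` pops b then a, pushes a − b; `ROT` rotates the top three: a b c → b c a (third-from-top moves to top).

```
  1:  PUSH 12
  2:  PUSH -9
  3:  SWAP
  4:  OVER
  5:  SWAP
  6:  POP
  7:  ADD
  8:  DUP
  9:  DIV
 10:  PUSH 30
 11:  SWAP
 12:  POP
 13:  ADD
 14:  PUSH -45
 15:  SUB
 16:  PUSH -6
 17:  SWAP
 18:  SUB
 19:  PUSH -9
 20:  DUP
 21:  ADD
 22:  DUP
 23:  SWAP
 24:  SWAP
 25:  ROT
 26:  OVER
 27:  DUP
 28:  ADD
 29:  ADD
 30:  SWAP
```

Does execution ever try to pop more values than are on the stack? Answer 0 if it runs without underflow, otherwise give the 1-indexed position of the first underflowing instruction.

13

PUSH 12  12
PUSH -9  12 -9
SWAP     -9 12
OVER     -9 12 -9
SWAP     -9 -9 12
POP      -9 -9
ADD      -18
DUP      -18 -18
DIV      1
PUSH 30  1 30
SWAP     30 1
POP      30
ADD  — needs 2 operands, stack has 1 → underflow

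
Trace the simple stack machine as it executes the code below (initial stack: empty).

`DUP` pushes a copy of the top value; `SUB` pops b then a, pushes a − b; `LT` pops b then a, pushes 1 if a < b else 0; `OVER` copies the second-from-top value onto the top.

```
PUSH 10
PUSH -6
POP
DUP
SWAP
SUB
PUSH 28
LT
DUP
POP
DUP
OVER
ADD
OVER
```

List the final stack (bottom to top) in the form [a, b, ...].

[1, 2, 1]

PUSH 10 → 10
PUSH -6 → 10 -6
POP     → 10
DUP     → 10 10
SWAP    → 10 10
SUB     → 0
PUSH 28 → 0 28
LT      → 1
DUP     → 1 1
POP     → 1
DUP     → 1 1
OVER    → 1 1 1
ADD     → 1 2
OVER    → 1 2 1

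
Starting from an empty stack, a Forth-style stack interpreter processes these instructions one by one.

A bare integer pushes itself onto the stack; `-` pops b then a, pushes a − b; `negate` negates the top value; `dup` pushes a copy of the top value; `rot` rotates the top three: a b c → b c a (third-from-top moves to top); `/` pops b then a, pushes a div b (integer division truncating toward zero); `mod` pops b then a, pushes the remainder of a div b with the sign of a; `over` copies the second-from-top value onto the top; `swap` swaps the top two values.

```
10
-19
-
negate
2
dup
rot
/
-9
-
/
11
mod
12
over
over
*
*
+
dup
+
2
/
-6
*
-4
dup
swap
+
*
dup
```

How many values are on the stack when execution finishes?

10     -> 10
-19    -> 10 -19
-      -> 29
negate -> -29
2      -> -29 2
dup    -> -29 2 2
rot    -> 2 2 -29
/      -> 2 0
-9     -> 2 0 -9
-      -> 2 9
/      -> 0
11     -> 0 11
mod    -> 0
12     -> 0 12
over   -> 0 12 0
over   -> 0 12 0 12
*      -> 0 12 0
*      -> 0 0
+      -> 0
dup    -> 0 0
+      -> 0
2      -> 0 2
/      -> 0
-6     -> 0 -6
*      -> 0
-4     -> 0 -4
dup    -> 0 -4 -4
swap   -> 0 -4 -4
+      -> 0 -8
*      -> 0
dup    -> 0 0

2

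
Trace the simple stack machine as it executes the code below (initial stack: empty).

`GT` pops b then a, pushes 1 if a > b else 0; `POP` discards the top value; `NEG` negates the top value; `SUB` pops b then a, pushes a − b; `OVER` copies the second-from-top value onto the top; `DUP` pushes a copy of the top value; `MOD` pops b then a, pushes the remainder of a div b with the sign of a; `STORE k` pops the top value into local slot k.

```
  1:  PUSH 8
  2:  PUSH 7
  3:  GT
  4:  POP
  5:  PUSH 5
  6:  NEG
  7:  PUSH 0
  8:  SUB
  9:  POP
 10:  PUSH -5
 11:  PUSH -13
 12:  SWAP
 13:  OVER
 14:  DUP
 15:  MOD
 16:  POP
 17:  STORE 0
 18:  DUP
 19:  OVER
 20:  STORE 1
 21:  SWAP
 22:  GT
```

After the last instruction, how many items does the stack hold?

PUSH 8    [8]
PUSH 7    [8, 7]
GT        [1]
POP       []
PUSH 5    [5]
NEG       [-5]
PUSH 0    [-5, 0]
SUB       [-5]
POP       []
PUSH -5   [-5]
PUSH -13  [-5, -13]
SWAP      [-13, -5]
OVER      [-13, -5, -13]
DUP       [-13, -5, -13, -13]
MOD       [-13, -5, 0]
POP       [-13, -5]
STORE 0   [-13]
DUP       [-13, -13]
OVER      [-13, -13, -13]
STORE 1   [-13, -13]
SWAP      [-13, -13]
GT        [0]

1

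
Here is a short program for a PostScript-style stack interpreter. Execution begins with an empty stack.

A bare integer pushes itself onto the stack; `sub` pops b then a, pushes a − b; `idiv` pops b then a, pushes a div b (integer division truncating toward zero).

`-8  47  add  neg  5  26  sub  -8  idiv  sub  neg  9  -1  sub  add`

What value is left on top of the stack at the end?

-8   → -8
47   → -8 47
add  → 39
neg  → -39
5    → -39 5
26   → -39 5 26
sub  → -39 -21
-8   → -39 -21 -8
idiv → -39 2
sub  → -41
neg  → 41
9    → 41 9
-1   → 41 9 -1
sub  → 41 10
add  → 51

51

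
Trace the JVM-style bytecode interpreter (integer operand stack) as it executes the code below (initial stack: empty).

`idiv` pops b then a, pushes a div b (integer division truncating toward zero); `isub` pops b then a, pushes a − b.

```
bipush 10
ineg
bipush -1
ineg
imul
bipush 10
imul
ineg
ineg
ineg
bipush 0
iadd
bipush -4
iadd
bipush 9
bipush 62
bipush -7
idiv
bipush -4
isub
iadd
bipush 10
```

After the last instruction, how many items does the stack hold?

bipush 10 → 10
ineg      → -10
bipush -1 → -10 -1
ineg      → -10 1
imul      → -10
bipush 10 → -10 10
imul      → -100
ineg      → 100
ineg      → -100
ineg      → 100
bipush 0  → 100 0
iadd      → 100
bipush -4 → 100 -4
iadd      → 96
bipush 9  → 96 9
bipush 62 → 96 9 62
bipush -7 → 96 9 62 -7
idiv      → 96 9 -8
bipush -4 → 96 9 -8 -4
isub      → 96 9 -4
iadd      → 96 5
bipush 10 → 96 5 10

3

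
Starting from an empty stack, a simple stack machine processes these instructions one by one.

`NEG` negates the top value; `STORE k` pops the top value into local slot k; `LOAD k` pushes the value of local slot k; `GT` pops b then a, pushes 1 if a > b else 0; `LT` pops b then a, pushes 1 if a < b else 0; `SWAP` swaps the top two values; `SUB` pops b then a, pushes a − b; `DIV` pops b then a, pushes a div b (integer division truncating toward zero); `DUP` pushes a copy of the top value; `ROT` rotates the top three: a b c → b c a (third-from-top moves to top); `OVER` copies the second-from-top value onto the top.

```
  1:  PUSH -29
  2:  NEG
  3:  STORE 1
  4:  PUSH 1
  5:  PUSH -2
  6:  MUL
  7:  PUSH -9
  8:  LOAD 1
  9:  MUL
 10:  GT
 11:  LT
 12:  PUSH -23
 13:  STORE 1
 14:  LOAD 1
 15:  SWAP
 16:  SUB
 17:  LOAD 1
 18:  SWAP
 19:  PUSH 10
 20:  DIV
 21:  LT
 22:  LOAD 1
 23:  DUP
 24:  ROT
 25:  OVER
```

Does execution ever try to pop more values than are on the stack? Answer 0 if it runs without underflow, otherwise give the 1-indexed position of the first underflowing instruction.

11

PUSH -29 -> -29
NEG      -> 29
STORE 1  -> (empty)
PUSH 1   -> 1
PUSH -2  -> 1 -2
MUL      -> -2
PUSH -9  -> -2 -9
LOAD 1   -> -2 -9 29
MUL      -> -2 -261
GT       -> 1
LT  — needs 2 operands, stack has 1 → underflow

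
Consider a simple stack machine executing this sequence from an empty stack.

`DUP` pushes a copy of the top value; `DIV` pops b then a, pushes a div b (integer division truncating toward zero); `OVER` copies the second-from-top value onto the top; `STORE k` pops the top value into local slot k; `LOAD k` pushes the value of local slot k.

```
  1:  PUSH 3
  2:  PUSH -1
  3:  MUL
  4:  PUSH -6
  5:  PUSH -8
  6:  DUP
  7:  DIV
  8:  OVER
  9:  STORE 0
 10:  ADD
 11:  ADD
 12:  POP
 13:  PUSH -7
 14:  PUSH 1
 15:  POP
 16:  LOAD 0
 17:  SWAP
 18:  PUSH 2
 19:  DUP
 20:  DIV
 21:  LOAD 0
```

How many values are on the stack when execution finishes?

4

PUSH 3  -> [3]
PUSH -1 -> [3, -1]
MUL     -> [-3]
PUSH -6 -> [-3, -6]
PUSH -8 -> [-3, -6, -8]
DUP     -> [-3, -6, -8, -8]
DIV     -> [-3, -6, 1]
OVER    -> [-3, -6, 1, -6]
STORE 0 -> [-3, -6, 1]
ADD     -> [-3, -5]
ADD     -> [-8]
POP     -> []
PUSH -7 -> [-7]
PUSH 1  -> [-7, 1]
POP     -> [-7]
LOAD 0  -> [-7, -6]
SWAP    -> [-6, -7]
PUSH 2  -> [-6, -7, 2]
DUP     -> [-6, -7, 2, 2]
DIV     -> [-6, -7, 1]
LOAD 0  -> [-6, -7, 1, -6]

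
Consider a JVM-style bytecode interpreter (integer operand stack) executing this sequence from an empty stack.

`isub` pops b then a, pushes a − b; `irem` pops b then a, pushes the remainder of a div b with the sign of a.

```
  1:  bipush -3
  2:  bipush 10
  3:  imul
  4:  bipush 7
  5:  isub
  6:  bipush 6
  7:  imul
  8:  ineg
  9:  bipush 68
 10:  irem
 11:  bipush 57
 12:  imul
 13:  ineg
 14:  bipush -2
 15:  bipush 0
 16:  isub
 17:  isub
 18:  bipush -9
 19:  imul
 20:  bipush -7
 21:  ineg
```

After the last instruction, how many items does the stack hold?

bipush -3 : [-3]
bipush 10 : [-3, 10]
imul      : [-30]
bipush 7  : [-30, 7]
isub      : [-37]
bipush 6  : [-37, 6]
imul      : [-222]
ineg      : [222]
bipush 68 : [222, 68]
irem      : [18]
bipush 57 : [18, 57]
imul      : [1026]
ineg      : [-1026]
bipush -2 : [-1026, -2]
bipush 0  : [-1026, -2, 0]
isub      : [-1026, -2]
isub      : [-1024]
bipush -9 : [-1024, -9]
imul      : [9216]
bipush -7 : [9216, -7]
ineg      : [9216, 7]

2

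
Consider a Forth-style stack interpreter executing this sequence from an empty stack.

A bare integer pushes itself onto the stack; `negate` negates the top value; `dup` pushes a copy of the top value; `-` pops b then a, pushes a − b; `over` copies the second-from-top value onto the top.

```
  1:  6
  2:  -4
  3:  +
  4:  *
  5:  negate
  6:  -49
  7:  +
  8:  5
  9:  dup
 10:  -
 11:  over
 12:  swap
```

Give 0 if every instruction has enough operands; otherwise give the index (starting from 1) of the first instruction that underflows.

4

6   6
-4  6 -4
+   2
*  — needs 2 operands, stack has 1 → underflow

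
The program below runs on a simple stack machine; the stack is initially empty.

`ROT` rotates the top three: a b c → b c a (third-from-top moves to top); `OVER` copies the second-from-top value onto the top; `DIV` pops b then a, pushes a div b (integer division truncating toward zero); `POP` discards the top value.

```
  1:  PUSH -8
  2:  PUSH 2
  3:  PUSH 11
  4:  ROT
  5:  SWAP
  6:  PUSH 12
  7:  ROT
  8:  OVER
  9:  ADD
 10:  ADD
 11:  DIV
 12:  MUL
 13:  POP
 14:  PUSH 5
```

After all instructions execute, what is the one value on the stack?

5

PUSH -8 : -8
PUSH 2  : -8 2
PUSH 11 : -8 2 11
ROT     : 2 11 -8
SWAP    : 2 -8 11
PUSH 12 : 2 -8 11 12
ROT     : 2 11 12 -8
OVER    : 2 11 12 -8 12
ADD     : 2 11 12 4
ADD     : 2 11 16
DIV     : 2 0
MUL     : 0
POP     : (empty)
PUSH 5  : 5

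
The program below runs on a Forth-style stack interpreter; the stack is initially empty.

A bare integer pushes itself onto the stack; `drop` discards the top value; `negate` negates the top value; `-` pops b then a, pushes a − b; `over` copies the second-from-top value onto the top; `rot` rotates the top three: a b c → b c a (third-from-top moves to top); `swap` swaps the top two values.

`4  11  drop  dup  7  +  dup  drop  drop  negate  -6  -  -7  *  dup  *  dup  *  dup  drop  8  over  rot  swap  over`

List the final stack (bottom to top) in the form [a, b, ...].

[8, 38416, 38416, 38416]

4      : 4
11     : 4 11
drop   : 4
dup    : 4 4
7      : 4 4 7
+      : 4 11
dup    : 4 11 11
drop   : 4 11
drop   : 4
negate : -4
-6     : -4 -6
-      : 2
-7     : 2 -7
*      : -14
dup    : -14 -14
*      : 196
dup    : 196 196
*      : 38416
dup    : 38416 38416
drop   : 38416
8      : 38416 8
over   : 38416 8 38416
rot    : 8 38416 38416
swap   : 8 38416 38416
over   : 8 38416 38416 38416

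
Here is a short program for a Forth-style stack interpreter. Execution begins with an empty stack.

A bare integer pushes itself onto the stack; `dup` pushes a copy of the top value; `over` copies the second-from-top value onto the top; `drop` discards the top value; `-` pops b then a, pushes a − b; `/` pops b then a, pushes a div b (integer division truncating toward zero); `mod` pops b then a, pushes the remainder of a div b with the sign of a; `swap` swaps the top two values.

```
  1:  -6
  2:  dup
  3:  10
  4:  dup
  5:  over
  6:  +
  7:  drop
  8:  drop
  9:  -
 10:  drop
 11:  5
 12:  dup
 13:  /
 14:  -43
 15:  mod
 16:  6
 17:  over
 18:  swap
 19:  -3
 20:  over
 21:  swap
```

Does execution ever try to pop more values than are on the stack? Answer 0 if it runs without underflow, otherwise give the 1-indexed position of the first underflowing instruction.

-6    -6
dup   -6 -6
10    -6 -6 10
dup   -6 -6 10 10
over  -6 -6 10 10 10
+     -6 -6 10 20
drop  -6 -6 10
drop  -6 -6
-     0
drop  (empty)
5     5
dup   5 5
/     1
-43   1 -43
mod   1
6     1 6
over  1 6 1
swap  1 1 6
-3    1 1 6 -3
over  1 1 6 -3 6
swap  1 1 6 6 -3

0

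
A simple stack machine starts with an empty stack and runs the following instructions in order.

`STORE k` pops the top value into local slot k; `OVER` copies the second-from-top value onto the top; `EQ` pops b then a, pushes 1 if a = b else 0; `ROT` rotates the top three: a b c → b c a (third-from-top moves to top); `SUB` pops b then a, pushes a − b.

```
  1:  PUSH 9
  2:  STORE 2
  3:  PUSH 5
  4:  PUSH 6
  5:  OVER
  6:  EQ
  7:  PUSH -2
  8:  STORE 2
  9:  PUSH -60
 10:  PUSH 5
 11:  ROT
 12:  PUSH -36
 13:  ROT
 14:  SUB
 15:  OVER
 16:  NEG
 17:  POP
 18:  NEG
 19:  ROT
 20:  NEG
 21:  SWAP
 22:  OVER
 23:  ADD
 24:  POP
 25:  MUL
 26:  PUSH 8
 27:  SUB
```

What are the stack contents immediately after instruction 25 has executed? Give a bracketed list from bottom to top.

PUSH 9   → [9]
STORE 2  → []
PUSH 5   → [5]
PUSH 6   → [5, 6]
OVER     → [5, 6, 5]
EQ       → [5, 0]
PUSH -2  → [5, 0, -2]
STORE 2  → [5, 0]
PUSH -60 → [5, 0, -60]
PUSH 5   → [5, 0, -60, 5]
ROT      → [5, -60, 5, 0]
PUSH -36 → [5, -60, 5, 0, -36]
ROT      → [5, -60, 0, -36, 5]
SUB      → [5, -60, 0, -41]
OVER     → [5, -60, 0, -41, 0]
NEG      → [5, -60, 0, -41, 0]
POP      → [5, -60, 0, -41]
NEG      → [5, -60, 0, 41]
ROT      → [5, 0, 41, -60]
NEG      → [5, 0, 41, 60]
SWAP     → [5, 0, 60, 41]
OVER     → [5, 0, 60, 41, 60]
ADD      → [5, 0, 60, 101]
POP      → [5, 0, 60]
MUL      → [5, 0]

[5, 0]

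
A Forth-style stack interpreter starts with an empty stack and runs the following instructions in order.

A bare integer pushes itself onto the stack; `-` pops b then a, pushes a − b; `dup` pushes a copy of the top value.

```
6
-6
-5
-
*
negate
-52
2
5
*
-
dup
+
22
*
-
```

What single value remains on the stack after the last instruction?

6       [6]
-6      [6, -6]
-5      [6, -6, -5]
-       [6, -1]
*       [-6]
negate  [6]
-52     [6, -52]
2       [6, -52, 2]
5       [6, -52, 2, 5]
*       [6, -52, 10]
-       [6, -62]
dup     [6, -62, -62]
+       [6, -124]
22      [6, -124, 22]
*       [6, -2728]
-       [2734]

2734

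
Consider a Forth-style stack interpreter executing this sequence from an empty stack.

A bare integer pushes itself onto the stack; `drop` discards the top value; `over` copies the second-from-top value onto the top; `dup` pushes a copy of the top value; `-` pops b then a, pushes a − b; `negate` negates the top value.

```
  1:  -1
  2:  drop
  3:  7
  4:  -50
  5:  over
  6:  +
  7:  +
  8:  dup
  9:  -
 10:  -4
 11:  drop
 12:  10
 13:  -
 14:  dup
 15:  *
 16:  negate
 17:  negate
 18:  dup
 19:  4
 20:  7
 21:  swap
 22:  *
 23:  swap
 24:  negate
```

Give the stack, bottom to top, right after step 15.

-1   : [-1]
drop : []
7    : [7]
-50  : [7, -50]
over : [7, -50, 7]
+    : [7, -43]
+    : [-36]
dup  : [-36, -36]
-    : [0]
-4   : [0, -4]
drop : [0]
10   : [0, 10]
-    : [-10]
dup  : [-10, -10]
*    : [100]

[100]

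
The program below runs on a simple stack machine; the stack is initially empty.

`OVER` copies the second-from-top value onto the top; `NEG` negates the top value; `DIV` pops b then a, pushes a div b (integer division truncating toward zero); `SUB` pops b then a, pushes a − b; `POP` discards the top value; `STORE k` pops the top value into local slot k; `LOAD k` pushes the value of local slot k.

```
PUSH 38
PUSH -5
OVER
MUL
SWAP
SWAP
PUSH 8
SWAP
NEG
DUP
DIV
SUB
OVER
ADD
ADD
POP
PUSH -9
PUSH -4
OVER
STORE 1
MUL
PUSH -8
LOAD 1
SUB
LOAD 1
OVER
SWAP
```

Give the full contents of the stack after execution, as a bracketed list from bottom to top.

PUSH 38 : [38]
PUSH -5 : [38, -5]
OVER    : [38, -5, 38]
MUL     : [38, -190]
SWAP    : [-190, 38]
SWAP    : [38, -190]
PUSH 8  : [38, -190, 8]
SWAP    : [38, 8, -190]
NEG     : [38, 8, 190]
DUP     : [38, 8, 190, 190]
DIV     : [38, 8, 1]
SUB     : [38, 7]
OVER    : [38, 7, 38]
ADD     : [38, 45]
ADD     : [83]
POP     : []
PUSH -9 : [-9]
PUSH -4 : [-9, -4]
OVER    : [-9, -4, -9]
STORE 1 : [-9, -4]
MUL     : [36]
PUSH -8 : [36, -8]
LOAD 1  : [36, -8, -9]
SUB     : [36, 1]
LOAD 1  : [36, 1, -9]
OVER    : [36, 1, -9, 1]
SWAP    : [36, 1, 1, -9]

[36, 1, 1, -9]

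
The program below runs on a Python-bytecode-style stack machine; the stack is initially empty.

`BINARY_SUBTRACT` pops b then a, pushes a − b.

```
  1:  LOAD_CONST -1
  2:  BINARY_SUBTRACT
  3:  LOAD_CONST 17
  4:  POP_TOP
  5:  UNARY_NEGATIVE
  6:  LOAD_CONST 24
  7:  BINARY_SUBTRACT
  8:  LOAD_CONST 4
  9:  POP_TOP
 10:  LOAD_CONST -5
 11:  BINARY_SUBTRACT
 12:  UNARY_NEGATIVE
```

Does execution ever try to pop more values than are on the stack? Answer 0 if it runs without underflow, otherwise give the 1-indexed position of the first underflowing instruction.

LOAD_CONST -1 → [-1]
BINARY_SUBTRACT  — needs 2 operands, stack has 1 → underflow

2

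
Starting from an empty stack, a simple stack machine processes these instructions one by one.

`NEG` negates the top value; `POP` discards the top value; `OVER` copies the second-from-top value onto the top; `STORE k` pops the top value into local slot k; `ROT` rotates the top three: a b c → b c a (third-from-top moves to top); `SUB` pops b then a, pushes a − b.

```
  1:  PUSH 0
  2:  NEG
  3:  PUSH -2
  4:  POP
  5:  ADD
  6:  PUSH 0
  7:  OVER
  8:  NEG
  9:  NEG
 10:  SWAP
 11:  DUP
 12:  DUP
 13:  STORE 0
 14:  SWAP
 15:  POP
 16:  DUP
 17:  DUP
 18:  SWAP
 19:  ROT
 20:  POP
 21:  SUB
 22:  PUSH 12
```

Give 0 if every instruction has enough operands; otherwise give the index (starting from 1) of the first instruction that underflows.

5

PUSH 0  : [0]
NEG     : [0]
PUSH -2 : [0, -2]
POP     : [0]
ADD  — needs 2 operands, stack has 1 → underflow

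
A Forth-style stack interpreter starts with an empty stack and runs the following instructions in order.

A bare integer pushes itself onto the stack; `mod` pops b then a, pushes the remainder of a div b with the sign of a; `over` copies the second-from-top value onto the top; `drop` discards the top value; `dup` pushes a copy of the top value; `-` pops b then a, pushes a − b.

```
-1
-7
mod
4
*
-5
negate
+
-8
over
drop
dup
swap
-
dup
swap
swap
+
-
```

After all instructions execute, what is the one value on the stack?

1

-1     → -1
-7     → -1 -7
mod    → -1
4      → -1 4
*      → -4
-5     → -4 -5
negate → -4 5
+      → 1
-8     → 1 -8
over   → 1 -8 1
drop   → 1 -8
dup    → 1 -8 -8
swap   → 1 -8 -8
-      → 1 0
dup    → 1 0 0
swap   → 1 0 0
swap   → 1 0 0
+      → 1 0
-      → 1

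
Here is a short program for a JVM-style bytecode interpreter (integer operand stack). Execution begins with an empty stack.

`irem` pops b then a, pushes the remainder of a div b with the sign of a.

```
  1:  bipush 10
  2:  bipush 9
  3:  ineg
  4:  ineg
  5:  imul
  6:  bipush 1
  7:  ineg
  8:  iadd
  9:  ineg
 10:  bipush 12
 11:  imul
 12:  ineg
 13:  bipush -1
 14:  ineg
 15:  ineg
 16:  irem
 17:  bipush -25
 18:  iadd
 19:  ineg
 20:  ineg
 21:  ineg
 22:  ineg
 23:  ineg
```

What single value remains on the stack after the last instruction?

bipush 10   10
bipush 9    10 9
ineg        10 -9
ineg        10 9
imul        90
bipush 1    90 1
ineg        90 -1
iadd        89
ineg        -89
bipush 12   -89 12
imul        -1068
ineg        1068
bipush -1   1068 -1
ineg        1068 1
ineg        1068 -1
irem        0
bipush -25  0 -25
iadd        -25
ineg        25
ineg        -25
ineg        25
ineg        -25
ineg        25

25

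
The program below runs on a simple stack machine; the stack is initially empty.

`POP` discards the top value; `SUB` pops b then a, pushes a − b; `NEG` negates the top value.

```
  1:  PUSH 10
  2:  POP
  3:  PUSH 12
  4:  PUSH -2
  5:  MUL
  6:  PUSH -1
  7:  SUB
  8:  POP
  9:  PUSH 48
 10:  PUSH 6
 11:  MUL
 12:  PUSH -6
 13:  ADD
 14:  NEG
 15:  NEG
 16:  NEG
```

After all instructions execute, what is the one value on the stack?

PUSH 10  10
POP      (empty)
PUSH 12  12
PUSH -2  12 -2
MUL      -24
PUSH -1  -24 -1
SUB      -23
POP      (empty)
PUSH 48  48
PUSH 6   48 6
MUL      288
PUSH -6  288 -6
ADD      282
NEG      -282
NEG      282
NEG      -282

-282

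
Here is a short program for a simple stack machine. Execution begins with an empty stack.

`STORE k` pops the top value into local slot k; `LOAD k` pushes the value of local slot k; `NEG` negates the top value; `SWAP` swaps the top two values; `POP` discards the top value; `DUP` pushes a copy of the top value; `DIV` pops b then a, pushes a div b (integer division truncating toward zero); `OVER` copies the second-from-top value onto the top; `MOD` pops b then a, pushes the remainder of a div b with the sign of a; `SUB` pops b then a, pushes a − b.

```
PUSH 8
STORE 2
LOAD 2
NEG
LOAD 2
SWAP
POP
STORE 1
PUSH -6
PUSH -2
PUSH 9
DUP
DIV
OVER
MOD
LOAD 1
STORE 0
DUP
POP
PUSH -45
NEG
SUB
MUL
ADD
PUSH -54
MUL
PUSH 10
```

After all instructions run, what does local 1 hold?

8

PUSH 8   → [8]
STORE 2  → []
LOAD 2   → [8]
NEG      → [-8]
LOAD 2   → [-8, 8]
SWAP     → [8, -8]
POP      → [8]
STORE 1  → []
PUSH -6  → [-6]
PUSH -2  → [-6, -2]
PUSH 9   → [-6, -2, 9]
DUP      → [-6, -2, 9, 9]
DIV      → [-6, -2, 1]
OVER     → [-6, -2, 1, -2]
MOD      → [-6, -2, 1]
LOAD 1   → [-6, -2, 1, 8]
STORE 0  → [-6, -2, 1]
DUP      → [-6, -2, 1, 1]
POP      → [-6, -2, 1]
PUSH -45 → [-6, -2, 1, -45]
NEG      → [-6, -2, 1, 45]
SUB      → [-6, -2, -44]
MUL      → [-6, 88]
ADD      → [82]
PUSH -54 → [82, -54]
MUL      → [-4428]
PUSH 10  → [-4428, 10]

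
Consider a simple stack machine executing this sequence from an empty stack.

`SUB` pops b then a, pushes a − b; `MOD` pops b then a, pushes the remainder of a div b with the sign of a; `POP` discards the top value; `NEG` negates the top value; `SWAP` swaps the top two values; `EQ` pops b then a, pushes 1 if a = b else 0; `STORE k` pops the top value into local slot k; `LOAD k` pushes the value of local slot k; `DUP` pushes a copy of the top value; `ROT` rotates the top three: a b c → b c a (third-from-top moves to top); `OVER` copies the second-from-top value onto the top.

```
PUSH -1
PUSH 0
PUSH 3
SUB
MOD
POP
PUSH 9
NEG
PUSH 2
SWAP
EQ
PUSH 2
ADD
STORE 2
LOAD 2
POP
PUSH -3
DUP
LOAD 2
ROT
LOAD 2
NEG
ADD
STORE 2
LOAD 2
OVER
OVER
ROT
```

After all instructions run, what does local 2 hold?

-5

PUSH -1 -> -1
PUSH 0  -> -1 0
PUSH 3  -> -1 0 3
SUB     -> -1 -3
MOD     -> -1
POP     -> (empty)
PUSH 9  -> 9
NEG     -> -9
PUSH 2  -> -9 2
SWAP    -> 2 -9
EQ      -> 0
PUSH 2  -> 0 2
ADD     -> 2
STORE 2 -> (empty)
LOAD 2  -> 2
POP     -> (empty)
PUSH -3 -> -3
DUP     -> -3 -3
LOAD 2  -> -3 -3 2
ROT     -> -3 2 -3
LOAD 2  -> -3 2 -3 2
NEG     -> -3 2 -3 -2
ADD     -> -3 2 -5
STORE 2 -> -3 2
LOAD 2  -> -3 2 -5
OVER    -> -3 2 -5 2
OVER    -> -3 2 -5 2 -5
ROT     -> -3 2 2 -5 -5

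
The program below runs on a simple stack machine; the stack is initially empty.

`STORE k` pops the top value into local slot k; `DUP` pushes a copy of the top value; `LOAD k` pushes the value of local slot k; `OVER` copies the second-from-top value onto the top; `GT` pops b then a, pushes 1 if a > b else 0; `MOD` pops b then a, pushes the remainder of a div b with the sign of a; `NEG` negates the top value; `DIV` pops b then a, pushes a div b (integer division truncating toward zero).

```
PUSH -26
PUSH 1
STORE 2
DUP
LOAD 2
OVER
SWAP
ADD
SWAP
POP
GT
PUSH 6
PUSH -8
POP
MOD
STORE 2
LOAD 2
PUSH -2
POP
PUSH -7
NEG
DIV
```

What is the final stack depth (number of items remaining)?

1

PUSH -26 → [-26]
PUSH 1   → [-26, 1]
STORE 2  → [-26]
DUP      → [-26, -26]
LOAD 2   → [-26, -26, 1]
OVER     → [-26, -26, 1, -26]
SWAP     → [-26, -26, -26, 1]
ADD      → [-26, -26, -25]
SWAP     → [-26, -25, -26]
POP      → [-26, -25]
GT       → [0]
PUSH 6   → [0, 6]
PUSH -8  → [0, 6, -8]
POP      → [0, 6]
MOD      → [0]
STORE 2  → []
LOAD 2   → [0]
PUSH -2  → [0, -2]
POP      → [0]
PUSH -7  → [0, -7]
NEG      → [0, 7]
DIV      → [0]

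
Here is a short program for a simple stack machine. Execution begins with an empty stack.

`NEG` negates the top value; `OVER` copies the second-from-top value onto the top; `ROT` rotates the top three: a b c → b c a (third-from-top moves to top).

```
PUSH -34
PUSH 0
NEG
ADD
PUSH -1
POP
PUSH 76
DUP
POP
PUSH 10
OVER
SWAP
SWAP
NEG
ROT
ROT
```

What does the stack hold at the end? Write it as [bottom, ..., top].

PUSH -34  -34
PUSH 0    -34 0
NEG       -34 0
ADD       -34
PUSH -1   -34 -1
POP       -34
PUSH 76   -34 76
DUP       -34 76 76
POP       -34 76
PUSH 10   -34 76 10
OVER      -34 76 10 76
SWAP      -34 76 76 10
SWAP      -34 76 10 76
NEG       -34 76 10 -76
ROT       -34 10 -76 76
ROT       -34 -76 76 10

[-34, -76, 76, 10]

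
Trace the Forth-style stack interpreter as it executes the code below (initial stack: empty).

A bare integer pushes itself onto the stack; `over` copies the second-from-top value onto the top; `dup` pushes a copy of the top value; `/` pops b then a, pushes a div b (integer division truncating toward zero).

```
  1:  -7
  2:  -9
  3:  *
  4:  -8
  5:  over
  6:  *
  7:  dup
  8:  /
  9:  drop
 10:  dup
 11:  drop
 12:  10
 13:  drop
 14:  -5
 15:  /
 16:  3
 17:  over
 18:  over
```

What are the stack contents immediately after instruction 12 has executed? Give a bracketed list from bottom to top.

-7    [-7]
-9    [-7, -9]
*     [63]
-8    [63, -8]
over  [63, -8, 63]
*     [63, -504]
dup   [63, -504, -504]
/     [63, 1]
drop  [63]
dup   [63, 63]
drop  [63]
10    [63, 10]

[63, 10]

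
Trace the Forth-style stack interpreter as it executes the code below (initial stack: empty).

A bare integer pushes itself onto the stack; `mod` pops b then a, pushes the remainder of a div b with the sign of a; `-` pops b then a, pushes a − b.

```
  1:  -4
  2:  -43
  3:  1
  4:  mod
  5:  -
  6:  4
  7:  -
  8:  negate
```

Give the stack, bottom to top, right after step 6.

-4  : -4
-43 : -4 -43
1   : -4 -43 1
mod : -4 0
-   : -4
4   : -4 4

[-4, 4]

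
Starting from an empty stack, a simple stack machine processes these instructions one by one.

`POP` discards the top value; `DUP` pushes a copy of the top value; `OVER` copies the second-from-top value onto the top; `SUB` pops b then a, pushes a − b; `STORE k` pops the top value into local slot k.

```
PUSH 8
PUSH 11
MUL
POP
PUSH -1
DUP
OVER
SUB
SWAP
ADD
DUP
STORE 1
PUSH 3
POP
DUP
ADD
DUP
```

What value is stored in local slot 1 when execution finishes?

-1

PUSH 8   [8]
PUSH 11  [8, 11]
MUL      [88]
POP      []
PUSH -1  [-1]
DUP      [-1, -1]
OVER     [-1, -1, -1]
SUB      [-1, 0]
SWAP     [0, -1]
ADD      [-1]
DUP      [-1, -1]
STORE 1  [-1]
PUSH 3   [-1, 3]
POP      [-1]
DUP      [-1, -1]
ADD      [-2]
DUP      [-2, -2]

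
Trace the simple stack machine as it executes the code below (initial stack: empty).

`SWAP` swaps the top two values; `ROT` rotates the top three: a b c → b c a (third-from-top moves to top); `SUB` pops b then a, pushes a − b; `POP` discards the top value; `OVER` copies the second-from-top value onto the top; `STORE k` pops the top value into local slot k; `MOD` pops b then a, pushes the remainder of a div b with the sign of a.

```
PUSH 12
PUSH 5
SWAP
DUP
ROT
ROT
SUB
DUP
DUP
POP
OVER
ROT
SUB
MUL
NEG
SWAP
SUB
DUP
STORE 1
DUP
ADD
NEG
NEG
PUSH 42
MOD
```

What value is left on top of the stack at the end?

-24

PUSH 12 -> 12
PUSH 5  -> 12 5
SWAP    -> 5 12
DUP     -> 5 12 12
ROT     -> 12 12 5
ROT     -> 12 5 12
SUB     -> 12 -7
DUP     -> 12 -7 -7
DUP     -> 12 -7 -7 -7
POP     -> 12 -7 -7
OVER    -> 12 -7 -7 -7
ROT     -> 12 -7 -7 -7
SUB     -> 12 -7 0
MUL     -> 12 0
NEG     -> 12 0
SWAP    -> 0 12
SUB     -> -12
DUP     -> -12 -12
STORE 1 -> -12
DUP     -> -12 -12
ADD     -> -24
NEG     -> 24
NEG     -> -24
PUSH 42 -> -24 42
MOD     -> -24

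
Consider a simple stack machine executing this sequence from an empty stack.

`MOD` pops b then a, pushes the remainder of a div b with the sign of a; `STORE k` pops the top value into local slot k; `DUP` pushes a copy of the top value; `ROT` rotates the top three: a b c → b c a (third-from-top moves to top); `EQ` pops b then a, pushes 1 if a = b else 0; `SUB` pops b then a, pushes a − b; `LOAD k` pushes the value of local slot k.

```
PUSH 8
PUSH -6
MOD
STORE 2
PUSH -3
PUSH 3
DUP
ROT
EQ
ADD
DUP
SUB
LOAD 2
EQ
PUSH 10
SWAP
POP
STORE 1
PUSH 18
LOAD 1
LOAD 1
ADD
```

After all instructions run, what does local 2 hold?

PUSH 8  → 8
PUSH -6 → 8 -6
MOD     → 2
STORE 2 → (empty)
PUSH -3 → -3
PUSH 3  → -3 3
DUP     → -3 3 3
ROT     → 3 3 -3
EQ      → 3 0
ADD     → 3
DUP     → 3 3
SUB     → 0
LOAD 2  → 0 2
EQ      → 0
PUSH 10 → 0 10
SWAP    → 10 0
POP     → 10
STORE 1 → (empty)
PUSH 18 → 18
LOAD 1  → 18 10
LOAD 1  → 18 10 10
ADD     → 18 20

2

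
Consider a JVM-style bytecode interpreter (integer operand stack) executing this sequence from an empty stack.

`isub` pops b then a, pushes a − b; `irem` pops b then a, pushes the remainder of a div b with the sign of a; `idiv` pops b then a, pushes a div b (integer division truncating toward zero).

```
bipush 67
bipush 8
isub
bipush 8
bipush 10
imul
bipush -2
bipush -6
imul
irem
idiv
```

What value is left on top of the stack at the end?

7

bipush 67 -> 67
bipush 8  -> 67 8
isub      -> 59
bipush 8  -> 59 8
bipush 10 -> 59 8 10
imul      -> 59 80
bipush -2 -> 59 80 -2
bipush -6 -> 59 80 -2 -6
imul      -> 59 80 12
irem      -> 59 8
idiv      -> 7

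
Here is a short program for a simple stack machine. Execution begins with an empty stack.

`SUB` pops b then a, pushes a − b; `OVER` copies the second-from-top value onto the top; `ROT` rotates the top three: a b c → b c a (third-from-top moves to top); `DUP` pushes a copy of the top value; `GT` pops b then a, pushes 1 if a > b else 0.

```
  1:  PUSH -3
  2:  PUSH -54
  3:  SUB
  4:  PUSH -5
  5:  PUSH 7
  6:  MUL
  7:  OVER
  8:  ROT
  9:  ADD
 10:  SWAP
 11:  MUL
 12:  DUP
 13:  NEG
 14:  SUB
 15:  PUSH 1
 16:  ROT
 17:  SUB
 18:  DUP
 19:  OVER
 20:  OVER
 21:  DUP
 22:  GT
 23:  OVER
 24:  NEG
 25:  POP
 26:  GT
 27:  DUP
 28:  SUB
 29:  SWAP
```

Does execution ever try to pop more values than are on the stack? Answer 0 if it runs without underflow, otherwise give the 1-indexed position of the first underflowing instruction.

PUSH -3  -> [-3]
PUSH -54 -> [-3, -54]
SUB      -> [51]
PUSH -5  -> [51, -5]
PUSH 7   -> [51, -5, 7]
MUL      -> [51, -35]
OVER     -> [51, -35, 51]
ROT      -> [-35, 51, 51]
ADD      -> [-35, 102]
SWAP     -> [102, -35]
MUL      -> [-3570]
DUP      -> [-3570, -3570]
NEG      -> [-3570, 3570]
SUB      -> [-7140]
PUSH 1   -> [-7140, 1]
ROT  — needs 3 operands, stack has 2 → underflow

16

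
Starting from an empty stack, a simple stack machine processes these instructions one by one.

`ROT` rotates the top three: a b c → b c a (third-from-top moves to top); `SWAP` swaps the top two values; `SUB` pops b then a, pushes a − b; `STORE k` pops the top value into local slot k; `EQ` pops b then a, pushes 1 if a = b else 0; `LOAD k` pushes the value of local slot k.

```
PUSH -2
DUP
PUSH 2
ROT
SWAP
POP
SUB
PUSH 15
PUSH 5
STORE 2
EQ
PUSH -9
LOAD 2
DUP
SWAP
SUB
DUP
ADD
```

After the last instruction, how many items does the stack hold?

3

PUSH -2  -2
DUP      -2 -2
PUSH 2   -2 -2 2
ROT      -2 2 -2
SWAP     -2 -2 2
POP      -2 -2
SUB      0
PUSH 15  0 15
PUSH 5   0 15 5
STORE 2  0 15
EQ       0
PUSH -9  0 -9
LOAD 2   0 -9 5
DUP      0 -9 5 5
SWAP     0 -9 5 5
SUB      0 -9 0
DUP      0 -9 0 0
ADD      0 -9 0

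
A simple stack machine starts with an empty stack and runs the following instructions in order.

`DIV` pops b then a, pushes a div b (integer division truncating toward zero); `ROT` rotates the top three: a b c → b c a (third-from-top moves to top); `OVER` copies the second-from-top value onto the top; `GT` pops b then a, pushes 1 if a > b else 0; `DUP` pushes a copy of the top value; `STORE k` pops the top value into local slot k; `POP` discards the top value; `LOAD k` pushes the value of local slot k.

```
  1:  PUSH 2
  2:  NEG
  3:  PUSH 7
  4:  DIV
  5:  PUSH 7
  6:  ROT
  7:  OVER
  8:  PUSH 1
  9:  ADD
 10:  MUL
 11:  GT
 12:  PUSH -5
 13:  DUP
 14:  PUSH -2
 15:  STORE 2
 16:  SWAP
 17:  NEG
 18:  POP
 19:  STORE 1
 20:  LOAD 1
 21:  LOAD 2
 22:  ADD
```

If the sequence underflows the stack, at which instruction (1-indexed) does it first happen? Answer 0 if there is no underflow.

PUSH 2 -> [2]
NEG    -> [-2]
PUSH 7 -> [-2, 7]
DIV    -> [0]
PUSH 7 -> [0, 7]
ROT  — needs 3 operands, stack has 2 → underflow

6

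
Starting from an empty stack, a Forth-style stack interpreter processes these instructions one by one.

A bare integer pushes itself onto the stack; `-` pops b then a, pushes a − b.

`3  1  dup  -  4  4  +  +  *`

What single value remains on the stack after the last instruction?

24

3   -> [3]
1   -> [3, 1]
dup -> [3, 1, 1]
-   -> [3, 0]
4   -> [3, 0, 4]
4   -> [3, 0, 4, 4]
+   -> [3, 0, 8]
+   -> [3, 8]
*   -> [24]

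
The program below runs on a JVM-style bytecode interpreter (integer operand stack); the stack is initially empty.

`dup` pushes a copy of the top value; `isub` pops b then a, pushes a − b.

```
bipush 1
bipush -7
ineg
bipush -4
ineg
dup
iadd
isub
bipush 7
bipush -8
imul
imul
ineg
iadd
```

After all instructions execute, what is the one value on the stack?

bipush 1  -> [1]
bipush -7 -> [1, -7]
ineg      -> [1, 7]
bipush -4 -> [1, 7, -4]
ineg      -> [1, 7, 4]
dup       -> [1, 7, 4, 4]
iadd      -> [1, 7, 8]
isub      -> [1, -1]
bipush 7  -> [1, -1, 7]
bipush -8 -> [1, -1, 7, -8]
imul      -> [1, -1, -56]
imul      -> [1, 56]
ineg      -> [1, -56]
iadd      -> [-55]

-55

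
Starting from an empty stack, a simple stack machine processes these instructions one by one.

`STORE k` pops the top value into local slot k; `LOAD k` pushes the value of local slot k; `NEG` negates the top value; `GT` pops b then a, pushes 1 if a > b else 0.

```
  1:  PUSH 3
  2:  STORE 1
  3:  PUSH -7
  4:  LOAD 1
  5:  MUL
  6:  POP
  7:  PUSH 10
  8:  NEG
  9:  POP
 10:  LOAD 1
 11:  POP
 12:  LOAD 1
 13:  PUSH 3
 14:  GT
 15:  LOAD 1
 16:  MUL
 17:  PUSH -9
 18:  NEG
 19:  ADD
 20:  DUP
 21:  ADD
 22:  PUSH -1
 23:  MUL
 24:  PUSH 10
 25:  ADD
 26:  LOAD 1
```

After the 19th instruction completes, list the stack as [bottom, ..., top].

PUSH 3  → [3]
STORE 1 → []
PUSH -7 → [-7]
LOAD 1  → [-7, 3]
MUL     → [-21]
POP     → []
PUSH 10 → [10]
NEG     → [-10]
POP     → []
LOAD 1  → [3]
POP     → []
LOAD 1  → [3]
PUSH 3  → [3, 3]
GT      → [0]
LOAD 1  → [0, 3]
MUL     → [0]
PUSH -9 → [0, -9]
NEG     → [0, 9]
ADD     → [9]

[9]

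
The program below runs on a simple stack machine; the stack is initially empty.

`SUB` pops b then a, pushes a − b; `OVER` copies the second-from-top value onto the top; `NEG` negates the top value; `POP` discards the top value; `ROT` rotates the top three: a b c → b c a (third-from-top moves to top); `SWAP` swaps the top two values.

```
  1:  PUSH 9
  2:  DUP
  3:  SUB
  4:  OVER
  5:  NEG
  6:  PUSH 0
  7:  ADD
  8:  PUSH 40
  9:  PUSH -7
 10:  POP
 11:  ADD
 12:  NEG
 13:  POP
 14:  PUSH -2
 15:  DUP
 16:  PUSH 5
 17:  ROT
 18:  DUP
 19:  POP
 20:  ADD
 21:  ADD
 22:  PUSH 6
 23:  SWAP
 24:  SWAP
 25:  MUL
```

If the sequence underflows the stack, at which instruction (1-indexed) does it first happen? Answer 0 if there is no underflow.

PUSH 9 → [9]
DUP    → [9, 9]
SUB    → [0]
OVER  — needs 2 operands, stack has 1 → underflow

4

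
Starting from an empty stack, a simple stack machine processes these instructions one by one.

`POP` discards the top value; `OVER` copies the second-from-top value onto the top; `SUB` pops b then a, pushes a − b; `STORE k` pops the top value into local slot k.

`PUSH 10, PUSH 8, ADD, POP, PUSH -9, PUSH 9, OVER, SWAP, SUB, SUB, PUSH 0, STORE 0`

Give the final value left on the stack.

PUSH 10 -> 10
PUSH 8  -> 10 8
ADD     -> 18
POP     -> (empty)
PUSH -9 -> -9
PUSH 9  -> -9 9
OVER    -> -9 9 -9
SWAP    -> -9 -9 9
SUB     -> -9 -18
SUB     -> 9
PUSH 0  -> 9 0
STORE 0 -> 9

9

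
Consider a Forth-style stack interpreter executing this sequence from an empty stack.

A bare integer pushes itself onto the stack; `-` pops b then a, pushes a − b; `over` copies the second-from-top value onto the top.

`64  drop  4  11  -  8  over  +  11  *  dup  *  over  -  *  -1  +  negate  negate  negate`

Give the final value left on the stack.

64     : [64]
drop   : []
4      : [4]
11     : [4, 11]
-      : [-7]
8      : [-7, 8]
over   : [-7, 8, -7]
+      : [-7, 1]
11     : [-7, 1, 11]
*      : [-7, 11]
dup    : [-7, 11, 11]
*      : [-7, 121]
over   : [-7, 121, -7]
-      : [-7, 128]
*      : [-896]
-1     : [-896, -1]
+      : [-897]
negate : [897]
negate : [-897]
negate : [897]

897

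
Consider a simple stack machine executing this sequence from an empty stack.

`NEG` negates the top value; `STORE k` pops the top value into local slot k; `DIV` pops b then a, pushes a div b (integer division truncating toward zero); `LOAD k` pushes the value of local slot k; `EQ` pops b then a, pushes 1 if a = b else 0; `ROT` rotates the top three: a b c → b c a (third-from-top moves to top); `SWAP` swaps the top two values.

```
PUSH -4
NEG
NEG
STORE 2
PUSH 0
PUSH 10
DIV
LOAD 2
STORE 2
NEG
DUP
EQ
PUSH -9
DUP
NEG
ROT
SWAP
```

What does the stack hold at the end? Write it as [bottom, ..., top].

[-9, 1, 9]

PUSH -4  -4
NEG      4
NEG      -4
STORE 2  (empty)
PUSH 0   0
PUSH 10  0 10
DIV      0
LOAD 2   0 -4
STORE 2  0
NEG      0
DUP      0 0
EQ       1
PUSH -9  1 -9
DUP      1 -9 -9
NEG      1 -9 9
ROT      -9 9 1
SWAP     -9 1 9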